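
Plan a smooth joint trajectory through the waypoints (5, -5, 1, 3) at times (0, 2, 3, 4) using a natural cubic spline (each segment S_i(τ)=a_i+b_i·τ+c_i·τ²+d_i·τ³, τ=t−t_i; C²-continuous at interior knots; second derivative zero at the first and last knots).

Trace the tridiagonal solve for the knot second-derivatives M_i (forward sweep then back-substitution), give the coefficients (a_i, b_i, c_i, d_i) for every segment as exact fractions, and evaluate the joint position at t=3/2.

  seg 0: a=5 b=-211/23 c=0 d=24/23
  seg 1: a=-5 b=77/23 c=144/23 d=-83/23
  seg 2: a=1 b=116/23 c=-105/23 d=35/23
S(3/2) = -241/46

Δ: Δ0=-5, Δ1=6, Δ2=2
row 1: diag=6, rhs=66; c'=1/6, d'=11
row 2: denom=4−1·1/6=23/6; d'=(-24−1·11)/(23/6)=-210/23
back: M2=-210/23
back: M1=11−1/6·-210/23=288/23
M: M0=0, M1=288/23, M2=-210/23, M3=0
seg 0: a=5, c=M0/2=0, d=(M1−M0)/(6·2)=24/23, b=Δ0−h0·(2M0+M1)/6=-211/23
seg 1: a=-5, c=M1/2=144/23, d=(M2−M1)/(6·1)=-83/23, b=Δ1−h1·(2M1+M2)/6=77/23
seg 2: a=1, c=M2/2=-105/23, d=(M3−M2)/(6·1)=35/23, b=Δ2−h2·(2M2+M3)/6=116/23
t_q=3/2 → seg 0, τ=3/2; S=5+-211/23·τ+0·τ²+24/23·τ³=-241/46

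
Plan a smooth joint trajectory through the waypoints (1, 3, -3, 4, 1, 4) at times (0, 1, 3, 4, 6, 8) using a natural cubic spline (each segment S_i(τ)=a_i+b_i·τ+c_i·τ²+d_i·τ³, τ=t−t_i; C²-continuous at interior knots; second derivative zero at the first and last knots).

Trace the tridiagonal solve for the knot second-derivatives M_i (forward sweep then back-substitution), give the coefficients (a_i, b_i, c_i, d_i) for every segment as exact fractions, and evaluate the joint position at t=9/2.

Δ: Δ0=2, Δ1=-3, Δ2=7, Δ3=-3/2, Δ4=3/2
row 1: diag=6, rhs=-30; c'=1/3, d'=-5
row 2: denom=6−2·1/3=16/3; d'=(60−2·-5)/(16/3)=105/8
row 3: denom=6−1·3/16=93/16; d'=(-51−1·105/8)/(93/16)=-342/31
row 4: denom=8−2·32/93=680/93; d'=(18−2·-342/31)/(680/93)=1863/340
back: M4=1863/340
back: M3=-342/31−32/93·1863/340=-1098/85
back: M2=105/8−3/16·-1098/85=2643/170
back: M1=-5−1/3·2643/170=-1731/170
M: M0=0, M1=-1731/170, M2=2643/170, M3=-1098/85, M4=1863/340, M5=0
seg 0: a=1, c=M0/2=0, d=(M1−M0)/(6·1)=-577/340, b=Δ0−h0·(2M0+M1)/6=1257/340
seg 1: a=3, c=M1/2=-1731/340, d=(M2−M1)/(6·2)=729/340, b=Δ1−h1·(2M1+M2)/6=-237/170
seg 2: a=-3, c=M2/2=2643/340, d=(M3−M2)/(6·1)=-1613/340, b=Δ2−h2·(2M2+M3)/6=135/34
seg 3: a=4, c=M3/2=-549/85, d=(M4−M3)/(6·2)=417/272, b=Δ3−h3·(2M3+M4)/6=1797/340
seg 4: a=1, c=M4/2=1863/680, d=(M5−M4)/(6·2)=-621/1360, b=Δ4−h4·(2M4+M5)/6=-183/85
t_q=9/2 → seg 3, τ=1/2; S=4+1797/340·τ+-549/85·τ²+417/272·τ³=56789/10880

  seg 0: a=1 b=1257/340 c=0 d=-577/340
  seg 1: a=3 b=-237/170 c=-1731/340 d=729/340
  seg 2: a=-3 b=135/34 c=2643/340 d=-1613/340
  seg 3: a=4 b=1797/340 c=-549/85 d=417/272
  seg 4: a=1 b=-183/85 c=1863/680 d=-621/1360
S(9/2) = 56789/10880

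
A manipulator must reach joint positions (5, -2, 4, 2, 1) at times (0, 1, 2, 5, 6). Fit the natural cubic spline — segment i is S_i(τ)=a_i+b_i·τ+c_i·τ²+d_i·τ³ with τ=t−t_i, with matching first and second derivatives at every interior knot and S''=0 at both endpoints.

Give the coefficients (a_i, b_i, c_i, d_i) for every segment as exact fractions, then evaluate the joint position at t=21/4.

Δ: Δ0=-7, Δ1=6, Δ2=-2/3, Δ3=-1
row 1: diag=4, rhs=78; c'=1/4, d'=39/2
row 2: denom=8−1·1/4=31/4; d'=(-40−1·39/2)/(31/4)=-238/31
row 3: denom=8−3·12/31=212/31; d'=(-2−3·-238/31)/(212/31)=163/53
back: M3=163/53
back: M2=-238/31−12/31·163/53=-470/53
back: M1=39/2−1/4·-470/53=1151/53
M: M0=0, M1=1151/53, M2=-470/53, M3=163/53, M4=0
seg 0: a=5, c=M0/2=0, d=(M1−M0)/(6·1)=1151/318, b=Δ0−h0·(2M0+M1)/6=-3377/318
seg 1: a=-2, c=M1/2=1151/106, d=(M2−M1)/(6·1)=-1621/318, b=Δ1−h1·(2M1+M2)/6=38/159
seg 2: a=4, c=M2/2=-235/53, d=(M3−M2)/(6·3)=211/318, b=Δ2−h2·(2M2+M3)/6=2119/318
seg 3: a=2, c=M3/2=163/106, d=(M4−M3)/(6·1)=-163/318, b=Δ3−h3·(2M3+M4)/6=-322/159
t_q=21/4 → seg 3, τ=1/4; S=2+-322/159·τ+163/106·τ²+-163/318·τ³=10731/6784

  seg 0: a=5 b=-3377/318 c=0 d=1151/318
  seg 1: a=-2 b=38/159 c=1151/106 d=-1621/318
  seg 2: a=4 b=2119/318 c=-235/53 d=211/318
  seg 3: a=2 b=-322/159 c=163/106 d=-163/318
S(21/4) = 10731/6784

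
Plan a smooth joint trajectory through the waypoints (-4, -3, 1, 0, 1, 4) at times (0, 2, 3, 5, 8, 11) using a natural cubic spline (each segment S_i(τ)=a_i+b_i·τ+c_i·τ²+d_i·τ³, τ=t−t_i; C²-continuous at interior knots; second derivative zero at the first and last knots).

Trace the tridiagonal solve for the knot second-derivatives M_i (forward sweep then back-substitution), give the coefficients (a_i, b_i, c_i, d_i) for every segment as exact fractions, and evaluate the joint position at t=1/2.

Δ: Δ0=1/2, Δ1=4, Δ2=-1/2, Δ3=1/3, Δ4=1
row 1: diag=6, rhs=21; c'=1/6, d'=7/2
row 2: denom=6−1·1/6=35/6; d'=(-27−1·7/2)/(35/6)=-183/35
row 3: denom=10−2·12/35=326/35; d'=(5−2·-183/35)/(326/35)=541/326
row 4: denom=12−3·105/326=3597/326; d'=(4−3·541/326)/(3597/326)=-29/327
back: M4=-29/327
back: M3=541/326−105/326·-29/327=184/109
back: M2=-183/35−12/35·184/109=-633/109
back: M1=7/2−1/6·-633/109=487/109
M: M0=0, M1=487/109, M2=-633/109, M3=184/109, M4=-29/327, M5=0
seg 0: a=-4, c=M0/2=0, d=(M1−M0)/(6·2)=487/1308, b=Δ0−h0·(2M0+M1)/6=-647/654
seg 1: a=-3, c=M1/2=487/218, d=(M2−M1)/(6·1)=-560/327, b=Δ1−h1·(2M1+M2)/6=2275/654
seg 2: a=1, c=M2/2=-633/218, d=(M3−M2)/(6·2)=817/1308, b=Δ2−h2·(2M2+M3)/6=1837/654
seg 3: a=0, c=M3/2=92/109, d=(M4−M3)/(6·3)=-581/5886, b=Δ3−h3·(2M3+M4)/6=-857/654
seg 4: a=1, c=M4/2=-29/654, d=(M5−M4)/(6·3)=29/5886, b=Δ4−h4·(2M4+M5)/6=356/327
t_q=1/2 → seg 0, τ=1/2; S=-4+-647/654·τ+0·τ²+487/1308·τ³=-15515/3488

  seg 0: a=-4 b=-647/654 c=0 d=487/1308
  seg 1: a=-3 b=2275/654 c=487/218 d=-560/327
  seg 2: a=1 b=1837/654 c=-633/218 d=817/1308
  seg 3: a=0 b=-857/654 c=92/109 d=-581/5886
  seg 4: a=1 b=356/327 c=-29/654 d=29/5886
S(1/2) = -15515/3488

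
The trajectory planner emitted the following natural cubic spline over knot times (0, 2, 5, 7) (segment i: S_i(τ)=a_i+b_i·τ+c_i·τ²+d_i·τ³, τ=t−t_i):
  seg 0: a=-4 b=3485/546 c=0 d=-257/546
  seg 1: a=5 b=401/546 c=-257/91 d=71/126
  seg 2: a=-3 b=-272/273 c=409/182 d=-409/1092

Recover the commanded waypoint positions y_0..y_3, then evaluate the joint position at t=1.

y_0 = S_0(0) = a_0 = -4
y_1 = S_1(0) = a_1 = 5
y_2 = S_2(0) = a_2 = -3
y_3 = S_2(2) = 1
t_q=1 is in segment 0 (τ=1); S_0(τ)=174/91

y_0=-4 y_1=5 y_2=-3 y_3=1
S(1) = 174/91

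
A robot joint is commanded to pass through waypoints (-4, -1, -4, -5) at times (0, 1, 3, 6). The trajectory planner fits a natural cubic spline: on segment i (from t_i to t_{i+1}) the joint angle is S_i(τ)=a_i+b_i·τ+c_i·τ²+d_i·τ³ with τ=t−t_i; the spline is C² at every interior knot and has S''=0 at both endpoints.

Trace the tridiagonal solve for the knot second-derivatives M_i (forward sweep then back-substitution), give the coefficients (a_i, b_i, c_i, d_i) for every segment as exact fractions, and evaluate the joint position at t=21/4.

Δ: Δ0=3, Δ1=-3/2, Δ2=-1/3
row 1: diag=6, rhs=-27; c'=1/3, d'=-9/2
row 2: denom=10−2·1/3=28/3; d'=(7−2·-9/2)/(28/3)=12/7
back: M2=12/7
back: M1=-9/2−1/3·12/7=-71/14
M: M0=0, M1=-71/14, M2=12/7, M3=0
seg 0: a=-4, c=M0/2=0, d=(M1−M0)/(6·1)=-71/84, b=Δ0−h0·(2M0+M1)/6=323/84
seg 1: a=-1, c=M1/2=-71/28, d=(M2−M1)/(6·2)=95/168, b=Δ1−h1·(2M1+M2)/6=55/42
seg 2: a=-4, c=M2/2=6/7, d=(M3−M2)/(6·3)=-2/21, b=Δ2−h2·(2M2+M3)/6=-43/21
t_q=21/4 → seg 2, τ=9/4; S=-4+-43/21·τ+6/7·τ²+-2/21·τ³=-1199/224

  seg 0: a=-4 b=323/84 c=0 d=-71/84
  seg 1: a=-1 b=55/42 c=-71/28 d=95/168
  seg 2: a=-4 b=-43/21 c=6/7 d=-2/21
S(21/4) = -1199/224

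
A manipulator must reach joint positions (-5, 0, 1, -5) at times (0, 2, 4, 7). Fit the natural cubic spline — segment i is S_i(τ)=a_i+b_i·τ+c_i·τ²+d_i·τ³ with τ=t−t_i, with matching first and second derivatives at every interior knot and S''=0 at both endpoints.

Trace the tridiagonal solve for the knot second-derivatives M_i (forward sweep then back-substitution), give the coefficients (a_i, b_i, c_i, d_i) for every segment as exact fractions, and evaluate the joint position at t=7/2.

Δ: Δ0=5/2, Δ1=1/2, Δ2=-2
row 1: diag=8, rhs=-12; c'=1/4, d'=-3/2
row 2: denom=10−2·1/4=19/2; d'=(-15−2·-3/2)/(19/2)=-24/19
back: M2=-24/19
back: M1=-3/2−1/4·-24/19=-45/38
M: M0=0, M1=-45/38, M2=-24/19, M3=0
seg 0: a=-5, c=M0/2=0, d=(M1−M0)/(6·2)=-15/152, b=Δ0−h0·(2M0+M1)/6=55/19
seg 1: a=0, c=M1/2=-45/76, d=(M2−M1)/(6·2)=-1/152, b=Δ1−h1·(2M1+M2)/6=65/38
seg 2: a=1, c=M2/2=-12/19, d=(M3−M2)/(6·3)=4/57, b=Δ2−h2·(2M2+M3)/6=-14/19
t_q=7/2 → seg 1, τ=3/2; S=0+65/38·τ+-45/76·τ²+-1/152·τ³=1473/1216

  seg 0: a=-5 b=55/19 c=0 d=-15/152
  seg 1: a=0 b=65/38 c=-45/76 d=-1/152
  seg 2: a=1 b=-14/19 c=-12/19 d=4/57
S(7/2) = 1473/1216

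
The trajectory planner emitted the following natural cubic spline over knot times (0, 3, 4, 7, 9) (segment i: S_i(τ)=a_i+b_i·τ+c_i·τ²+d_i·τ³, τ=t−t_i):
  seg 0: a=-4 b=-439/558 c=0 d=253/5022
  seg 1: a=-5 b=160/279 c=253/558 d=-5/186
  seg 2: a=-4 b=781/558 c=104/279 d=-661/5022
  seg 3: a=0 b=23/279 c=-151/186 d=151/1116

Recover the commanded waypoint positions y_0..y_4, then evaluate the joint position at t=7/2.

y_0=-4 y_1=-5 y_2=-4 y_3=0 y_4=-2
S(7/2) = -20549/4464

y_0 = S_0(0) = a_0 = -4
y_1 = S_1(0) = a_1 = -5
y_2 = S_2(0) = a_2 = -4
y_3 = S_3(0) = a_3 = 0
y_4 = S_3(2) = -2
t_q=7/2 is in segment 1 (τ=1/2); S_1(τ)=-20549/4464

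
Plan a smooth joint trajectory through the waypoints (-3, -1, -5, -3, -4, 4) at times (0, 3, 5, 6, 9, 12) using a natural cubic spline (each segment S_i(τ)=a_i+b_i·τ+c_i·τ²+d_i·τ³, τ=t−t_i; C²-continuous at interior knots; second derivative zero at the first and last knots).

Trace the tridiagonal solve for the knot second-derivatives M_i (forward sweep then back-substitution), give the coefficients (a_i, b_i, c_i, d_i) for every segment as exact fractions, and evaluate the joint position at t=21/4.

  seg 0: a=-3 b=177/88 c=0 d=-355/2376
  seg 1: a=-1 b=-89/44 c=-355/264 d=179/264
  seg 2: a=-5 b=97/132 c=719/264 d=-35/24
  seg 3: a=-3 b=159/88 c=-109/66 d=743/2376
  seg 4: a=-4 b=15/44 c=307/264 d=-307/2376
S(21/4) = -26295/5632

Δ: Δ0=2/3, Δ1=-2, Δ2=2, Δ3=-1/3, Δ4=8/3
row 1: diag=10, rhs=-16; c'=1/5, d'=-8/5
row 2: denom=6−2·1/5=28/5; d'=(24−2·-8/5)/(28/5)=34/7
row 3: denom=8−1·5/28=219/28; d'=(-14−1·34/7)/(219/28)=-176/73
row 4: denom=12−3·28/73=792/73; d'=(18−3·-176/73)/(792/73)=307/132
back: M4=307/132
back: M3=-176/73−28/73·307/132=-109/33
back: M2=34/7−5/28·-109/33=719/132
back: M1=-8/5−1/5·719/132=-355/132
M: M0=0, M1=-355/132, M2=719/132, M3=-109/33, M4=307/132, M5=0
seg 0: a=-3, c=M0/2=0, d=(M1−M0)/(6·3)=-355/2376, b=Δ0−h0·(2M0+M1)/6=177/88
seg 1: a=-1, c=M1/2=-355/264, d=(M2−M1)/(6·2)=179/264, b=Δ1−h1·(2M1+M2)/6=-89/44
seg 2: a=-5, c=M2/2=719/264, d=(M3−M2)/(6·1)=-35/24, b=Δ2−h2·(2M2+M3)/6=97/132
seg 3: a=-3, c=M3/2=-109/66, d=(M4−M3)/(6·3)=743/2376, b=Δ3−h3·(2M3+M4)/6=159/88
seg 4: a=-4, c=M4/2=307/264, d=(M5−M4)/(6·3)=-307/2376, b=Δ4−h4·(2M4+M5)/6=15/44
t_q=21/4 → seg 2, τ=1/4; S=-5+97/132·τ+719/264·τ²+-35/24·τ³=-26295/5632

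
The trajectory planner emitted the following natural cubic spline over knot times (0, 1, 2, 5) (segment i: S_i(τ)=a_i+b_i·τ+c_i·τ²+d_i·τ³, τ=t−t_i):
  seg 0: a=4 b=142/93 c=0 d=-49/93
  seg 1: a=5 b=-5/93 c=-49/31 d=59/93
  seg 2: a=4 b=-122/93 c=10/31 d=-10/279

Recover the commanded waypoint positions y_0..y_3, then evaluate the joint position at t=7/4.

y_0 = S_0(0) = a_0 = 4
y_1 = S_1(0) = a_1 = 5
y_2 = S_2(0) = a_2 = 4
y_3 = S_2(3) = 2
t_q=7/4 is in segment 1 (τ=3/4); S_1(τ)=8607/1984

y_0=4 y_1=5 y_2=4 y_3=2
S(7/4) = 8607/1984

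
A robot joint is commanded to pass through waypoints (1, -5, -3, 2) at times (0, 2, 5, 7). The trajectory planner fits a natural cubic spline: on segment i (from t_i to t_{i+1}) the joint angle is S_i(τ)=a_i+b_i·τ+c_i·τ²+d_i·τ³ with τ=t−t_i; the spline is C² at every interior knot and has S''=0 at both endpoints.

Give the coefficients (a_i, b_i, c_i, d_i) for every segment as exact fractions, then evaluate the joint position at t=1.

  seg 0: a=1 b=-1006/273 c=0 d=187/1092
  seg 1: a=-5 b=-445/273 c=187/182 d=-11/126
  seg 2: a=-3 b=1189/546 c=22/91 d=-11/273
S(1) = -915/364

Δ: Δ0=-3, Δ1=2/3, Δ2=5/2
row 1: diag=10, rhs=22; c'=3/10, d'=11/5
row 2: denom=10−3·3/10=91/10; d'=(11−3·11/5)/(91/10)=44/91
back: M2=44/91
back: M1=11/5−3/10·44/91=187/91
M: M0=0, M1=187/91, M2=44/91, M3=0
seg 0: a=1, c=M0/2=0, d=(M1−M0)/(6·2)=187/1092, b=Δ0−h0·(2M0+M1)/6=-1006/273
seg 1: a=-5, c=M1/2=187/182, d=(M2−M1)/(6·3)=-11/126, b=Δ1−h1·(2M1+M2)/6=-445/273
seg 2: a=-3, c=M2/2=22/91, d=(M3−M2)/(6·2)=-11/273, b=Δ2−h2·(2M2+M3)/6=1189/546
t_q=1 → seg 0, τ=1; S=1+-1006/273·τ+0·τ²+187/1092·τ³=-915/364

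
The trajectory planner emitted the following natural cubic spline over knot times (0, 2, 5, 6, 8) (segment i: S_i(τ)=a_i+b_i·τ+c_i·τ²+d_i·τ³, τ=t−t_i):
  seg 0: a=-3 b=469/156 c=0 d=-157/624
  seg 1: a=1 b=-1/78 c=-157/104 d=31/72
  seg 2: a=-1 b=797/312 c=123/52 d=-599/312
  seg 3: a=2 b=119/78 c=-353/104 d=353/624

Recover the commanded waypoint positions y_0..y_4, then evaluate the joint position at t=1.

y_0 = S_0(0) = a_0 = -3
y_1 = S_1(0) = a_1 = 1
y_2 = S_2(0) = a_2 = -1
y_3 = S_3(0) = a_3 = 2
y_4 = S_3(2) = -4
t_q=1 is in segment 0 (τ=1); S_0(τ)=-51/208

y_0=-3 y_1=1 y_2=-1 y_3=2 y_4=-4
S(1) = -51/208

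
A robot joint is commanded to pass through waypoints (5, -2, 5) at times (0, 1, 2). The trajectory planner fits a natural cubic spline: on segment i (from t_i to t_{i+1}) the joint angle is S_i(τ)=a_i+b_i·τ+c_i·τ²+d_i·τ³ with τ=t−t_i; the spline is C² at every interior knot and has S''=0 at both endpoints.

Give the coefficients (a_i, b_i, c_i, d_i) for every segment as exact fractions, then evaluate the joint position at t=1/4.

Δ: Δ0=-7, Δ1=7
row 1: diag=4, rhs=84; c'=1/4, d'=21
back: M1=21
M: M0=0, M1=21, M2=0
seg 0: a=5, c=M0/2=0, d=(M1−M0)/(6·1)=7/2, b=Δ0−h0·(2M0+M1)/6=-21/2
seg 1: a=-2, c=M1/2=21/2, d=(M2−M1)/(6·1)=-7/2, b=Δ1−h1·(2M1+M2)/6=0
t_q=1/4 → seg 0, τ=1/4; S=5+-21/2·τ+0·τ²+7/2·τ³=311/128

  seg 0: a=5 b=-21/2 c=0 d=7/2
  seg 1: a=-2 b=0 c=21/2 d=-7/2
S(1/4) = 311/128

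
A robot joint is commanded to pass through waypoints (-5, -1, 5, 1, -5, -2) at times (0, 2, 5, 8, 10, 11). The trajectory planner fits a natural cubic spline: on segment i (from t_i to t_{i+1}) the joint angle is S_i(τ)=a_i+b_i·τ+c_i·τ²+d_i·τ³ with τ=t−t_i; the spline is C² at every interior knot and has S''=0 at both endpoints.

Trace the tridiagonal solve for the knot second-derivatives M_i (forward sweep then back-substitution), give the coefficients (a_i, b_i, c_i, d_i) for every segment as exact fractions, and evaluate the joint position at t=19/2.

  seg 0: a=-5 b=2657/1419 c=0 d=181/5676
  seg 1: a=-1 b=3200/1419 c=181/946 d=-2353/25542
  seg 2: a=5 b=2599/2838 c=-905/1419 d=-953/25542
  seg 3: a=1 b=-5560/1419 c=-921/946 d=2033/2838
  seg 4: a=-5 b=1112/1419 c=3145/946 d=-3145/2838
S(19/2) = -35193/7568

Δ: Δ0=2, Δ1=2, Δ2=-4/3, Δ3=-3, Δ4=3
row 1: diag=10, rhs=0; c'=3/10, d'=0
row 2: denom=12−3·3/10=111/10; d'=(-20−3·0)/(111/10)=-200/111
row 3: denom=10−3·10/37=340/37; d'=(-10−3·-200/111)/(340/37)=-1/2
row 4: denom=6−2·37/170=473/85; d'=(36−2·-1/2)/(473/85)=3145/473
back: M4=3145/473
back: M3=-1/2−37/170·3145/473=-921/473
back: M2=-200/111−10/37·-921/473=-1810/1419
back: M1=0−3/10·-1810/1419=181/473
M: M0=0, M1=181/473, M2=-1810/1419, M3=-921/473, M4=3145/473, M5=0
seg 0: a=-5, c=M0/2=0, d=(M1−M0)/(6·2)=181/5676, b=Δ0−h0·(2M0+M1)/6=2657/1419
seg 1: a=-1, c=M1/2=181/946, d=(M2−M1)/(6·3)=-2353/25542, b=Δ1−h1·(2M1+M2)/6=3200/1419
seg 2: a=5, c=M2/2=-905/1419, d=(M3−M2)/(6·3)=-953/25542, b=Δ2−h2·(2M2+M3)/6=2599/2838
seg 3: a=1, c=M3/2=-921/946, d=(M4−M3)/(6·2)=2033/2838, b=Δ3−h3·(2M3+M4)/6=-5560/1419
seg 4: a=-5, c=M4/2=3145/946, d=(M5−M4)/(6·1)=-3145/2838, b=Δ4−h4·(2M4+M5)/6=1112/1419
t_q=19/2 → seg 3, τ=3/2; S=1+-5560/1419·τ+-921/946·τ²+2033/2838·τ³=-35193/7568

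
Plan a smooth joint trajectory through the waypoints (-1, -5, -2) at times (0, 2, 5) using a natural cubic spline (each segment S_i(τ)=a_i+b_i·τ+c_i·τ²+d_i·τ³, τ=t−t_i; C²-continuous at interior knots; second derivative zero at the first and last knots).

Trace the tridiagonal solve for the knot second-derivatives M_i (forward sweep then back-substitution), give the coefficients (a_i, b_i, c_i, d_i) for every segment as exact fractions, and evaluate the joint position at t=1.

  seg 0: a=-1 b=-13/5 c=0 d=3/20
  seg 1: a=-5 b=-4/5 c=9/10 d=-1/10
S(1) = -69/20

Δ: Δ0=-2, Δ1=1
row 1: diag=10, rhs=18; c'=3/10, d'=9/5
back: M1=9/5
M: M0=0, M1=9/5, M2=0
seg 0: a=-1, c=M0/2=0, d=(M1−M0)/(6·2)=3/20, b=Δ0−h0·(2M0+M1)/6=-13/5
seg 1: a=-5, c=M1/2=9/10, d=(M2−M1)/(6·3)=-1/10, b=Δ1−h1·(2M1+M2)/6=-4/5
t_q=1 → seg 0, τ=1; S=-1+-13/5·τ+0·τ²+3/20·τ³=-69/20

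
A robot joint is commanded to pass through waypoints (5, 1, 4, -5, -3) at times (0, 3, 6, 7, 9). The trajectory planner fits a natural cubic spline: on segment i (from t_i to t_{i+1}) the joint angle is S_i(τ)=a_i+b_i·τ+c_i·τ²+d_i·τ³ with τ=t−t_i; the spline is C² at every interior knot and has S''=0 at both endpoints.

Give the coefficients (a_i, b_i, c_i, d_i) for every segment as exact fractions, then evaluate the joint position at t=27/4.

  seg 0: a=5 b=-1639/510 c=0 d=959/4590
  seg 1: a=1 b=619/255 c=959/510 d=-721/918
  seg 2: a=4 b=-3823/510 c=-441/85 d=1879/510
  seg 3: a=-5 b=-1739/255 c=997/170 d=-997/1020
S(27/4) = -32489/10880

Δ: Δ0=-4/3, Δ1=1, Δ2=-9, Δ3=1
row 1: diag=12, rhs=14; c'=1/4, d'=7/6
row 2: denom=8−3·1/4=29/4; d'=(-60−3·7/6)/(29/4)=-254/29
row 3: denom=6−1·4/29=170/29; d'=(60−1·-254/29)/(170/29)=997/85
back: M3=997/85
back: M2=-254/29−4/29·997/85=-882/85
back: M1=7/6−1/4·-882/85=959/255
M: M0=0, M1=959/255, M2=-882/85, M3=997/85, M4=0
seg 0: a=5, c=M0/2=0, d=(M1−M0)/(6·3)=959/4590, b=Δ0−h0·(2M0+M1)/6=-1639/510
seg 1: a=1, c=M1/2=959/510, d=(M2−M1)/(6·3)=-721/918, b=Δ1−h1·(2M1+M2)/6=619/255
seg 2: a=4, c=M2/2=-441/85, d=(M3−M2)/(6·1)=1879/510, b=Δ2−h2·(2M2+M3)/6=-3823/510
seg 3: a=-5, c=M3/2=997/170, d=(M4−M3)/(6·2)=-997/1020, b=Δ3−h3·(2M3+M4)/6=-1739/255
t_q=27/4 → seg 2, τ=3/4; S=4+-3823/510·τ+-441/85·τ²+1879/510·τ³=-32489/10880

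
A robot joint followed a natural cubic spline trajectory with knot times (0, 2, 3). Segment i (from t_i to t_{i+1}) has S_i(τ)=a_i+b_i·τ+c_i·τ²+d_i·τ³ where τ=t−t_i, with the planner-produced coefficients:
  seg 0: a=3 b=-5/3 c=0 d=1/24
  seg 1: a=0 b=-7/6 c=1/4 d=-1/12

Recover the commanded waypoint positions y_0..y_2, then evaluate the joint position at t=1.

y_0=3 y_1=0 y_2=-1
S(1) = 11/8

y_0 = S_0(0) = a_0 = 3
y_1 = S_1(0) = a_1 = 0
y_2 = S_1(1) = -1
t_q=1 is in segment 0 (τ=1); S_0(τ)=11/8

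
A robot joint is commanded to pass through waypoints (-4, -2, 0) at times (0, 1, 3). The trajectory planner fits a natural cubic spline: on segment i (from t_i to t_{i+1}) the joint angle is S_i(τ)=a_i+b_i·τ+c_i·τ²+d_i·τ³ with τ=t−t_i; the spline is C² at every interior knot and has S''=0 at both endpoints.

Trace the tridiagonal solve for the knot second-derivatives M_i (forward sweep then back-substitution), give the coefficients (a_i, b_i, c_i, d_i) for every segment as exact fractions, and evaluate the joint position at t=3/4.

  seg 0: a=-4 b=13/6 c=0 d=-1/6
  seg 1: a=-2 b=5/3 c=-1/2 d=1/12
S(3/4) = -313/128

Δ: Δ0=2, Δ1=1
row 1: diag=6, rhs=-6; c'=1/3, d'=-1
back: M1=-1
M: M0=0, M1=-1, M2=0
seg 0: a=-4, c=M0/2=0, d=(M1−M0)/(6·1)=-1/6, b=Δ0−h0·(2M0+M1)/6=13/6
seg 1: a=-2, c=M1/2=-1/2, d=(M2−M1)/(6·2)=1/12, b=Δ1−h1·(2M1+M2)/6=5/3
t_q=3/4 → seg 0, τ=3/4; S=-4+13/6·τ+0·τ²+-1/6·τ³=-313/128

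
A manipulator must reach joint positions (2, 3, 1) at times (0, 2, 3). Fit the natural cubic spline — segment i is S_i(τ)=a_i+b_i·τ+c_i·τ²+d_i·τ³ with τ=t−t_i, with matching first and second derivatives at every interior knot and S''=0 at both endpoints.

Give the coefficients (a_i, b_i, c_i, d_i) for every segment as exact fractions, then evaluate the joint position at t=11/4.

  seg 0: a=2 b=4/3 c=0 d=-5/24
  seg 1: a=3 b=-7/6 c=-5/4 d=5/12
S(11/4) = 409/256

Δ: Δ0=1/2, Δ1=-2
row 1: diag=6, rhs=-15; c'=1/6, d'=-5/2
back: M1=-5/2
M: M0=0, M1=-5/2, M2=0
seg 0: a=2, c=M0/2=0, d=(M1−M0)/(6·2)=-5/24, b=Δ0−h0·(2M0+M1)/6=4/3
seg 1: a=3, c=M1/2=-5/4, d=(M2−M1)/(6·1)=5/12, b=Δ1−h1·(2M1+M2)/6=-7/6
t_q=11/4 → seg 1, τ=3/4; S=3+-7/6·τ+-5/4·τ²+5/12·τ³=409/256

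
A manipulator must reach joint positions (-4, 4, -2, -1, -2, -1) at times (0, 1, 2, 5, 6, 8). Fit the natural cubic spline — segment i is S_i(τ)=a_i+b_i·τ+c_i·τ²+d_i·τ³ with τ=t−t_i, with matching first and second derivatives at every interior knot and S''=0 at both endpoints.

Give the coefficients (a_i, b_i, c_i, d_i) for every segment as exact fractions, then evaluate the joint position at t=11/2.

  seg 0: a=-4 b=88573/7446 c=0 d=-29005/7446
  seg 1: a=4 b=779/3723 c=-29005/2482 d=40781/7446
  seg 2: a=-2 b=-50129/7446 c=5888/1241 d=-17791/22338
  seg 3: a=-1 b=860/3723 c=-6015/2482 d=8879/7446
  seg 4: a=-2 b=-7733/7446 c=1432/1241 d=-716/3723
S(11/2) = -26633/19856

Δ: Δ0=8, Δ1=-6, Δ2=1/3, Δ3=-1, Δ4=1/2
row 1: diag=4, rhs=-84; c'=1/4, d'=-21
row 2: denom=8−1·1/4=31/4; d'=(38−1·-21)/(31/4)=236/31
row 3: denom=8−3·12/31=212/31; d'=(-8−3·236/31)/(212/31)=-239/53
row 4: denom=6−1·31/212=1241/212; d'=(9−1·-239/53)/(1241/212)=2864/1241
back: M4=2864/1241
back: M3=-239/53−31/212·2864/1241=-6015/1241
back: M2=236/31−12/31·-6015/1241=11776/1241
back: M1=-21−1/4·11776/1241=-29005/1241
M: M0=0, M1=-29005/1241, M2=11776/1241, M3=-6015/1241, M4=2864/1241, M5=0
seg 0: a=-4, c=M0/2=0, d=(M1−M0)/(6·1)=-29005/7446, b=Δ0−h0·(2M0+M1)/6=88573/7446
seg 1: a=4, c=M1/2=-29005/2482, d=(M2−M1)/(6·1)=40781/7446, b=Δ1−h1·(2M1+M2)/6=779/3723
seg 2: a=-2, c=M2/2=5888/1241, d=(M3−M2)/(6·3)=-17791/22338, b=Δ2−h2·(2M2+M3)/6=-50129/7446
seg 3: a=-1, c=M3/2=-6015/2482, d=(M4−M3)/(6·1)=8879/7446, b=Δ3−h3·(2M3+M4)/6=860/3723
seg 4: a=-2, c=M4/2=1432/1241, d=(M5−M4)/(6·2)=-716/3723, b=Δ4−h4·(2M4+M5)/6=-7733/7446
t_q=11/2 → seg 3, τ=1/2; S=-1+860/3723·τ+-6015/2482·τ²+8879/7446·τ³=-26633/19856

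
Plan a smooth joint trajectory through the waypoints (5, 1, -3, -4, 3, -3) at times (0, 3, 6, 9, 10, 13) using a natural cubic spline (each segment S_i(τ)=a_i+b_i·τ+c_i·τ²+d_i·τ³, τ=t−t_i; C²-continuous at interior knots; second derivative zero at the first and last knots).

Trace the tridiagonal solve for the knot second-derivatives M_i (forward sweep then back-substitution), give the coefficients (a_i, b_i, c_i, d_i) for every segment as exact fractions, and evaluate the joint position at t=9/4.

Δ: Δ0=-4/3, Δ1=-4/3, Δ2=-1/3, Δ3=7, Δ4=-2
row 1: diag=12, rhs=0; c'=1/4, d'=0
row 2: denom=12−3·1/4=45/4; d'=(6−3·0)/(45/4)=8/15
row 3: denom=8−3·4/15=36/5; d'=(44−3·8/15)/(36/5)=53/9
row 4: denom=8−1·5/36=283/36; d'=(-54−1·53/9)/(283/36)=-2156/283
back: M4=-2156/283
back: M3=53/9−5/36·-2156/283=1966/283
back: M2=8/15−4/15·1966/283=-1120/849
back: M1=0−1/4·-1120/849=280/849
M: M0=0, M1=280/849, M2=-1120/849, M3=1966/283, M4=-2156/283, M5=0
seg 0: a=5, c=M0/2=0, d=(M1−M0)/(6·3)=140/7641, b=Δ0−h0·(2M0+M1)/6=-424/283
seg 1: a=1, c=M1/2=140/849, d=(M2−M1)/(6·3)=-700/7641, b=Δ1−h1·(2M1+M2)/6=-284/283
seg 2: a=-3, c=M2/2=-560/849, d=(M3−M2)/(6·3)=3509/7641, b=Δ2−h2·(2M2+M3)/6=-704/283
seg 3: a=-4, c=M3/2=983/283, d=(M4−M3)/(6·1)=-687/283, b=Δ3−h3·(2M3+M4)/6=1685/283
seg 4: a=3, c=M4/2=-1078/283, d=(M5−M4)/(6·3)=1078/2547, b=Δ4−h4·(2M4+M5)/6=1590/283
t_q=9/4 → seg 0, τ=9/4; S=5+-424/283·τ+0·τ²+140/7641·τ³=8321/4528

  seg 0: a=5 b=-424/283 c=0 d=140/7641
  seg 1: a=1 b=-284/283 c=140/849 d=-700/7641
  seg 2: a=-3 b=-704/283 c=-560/849 d=3509/7641
  seg 3: a=-4 b=1685/283 c=983/283 d=-687/283
  seg 4: a=3 b=1590/283 c=-1078/283 d=1078/2547
S(9/4) = 8321/4528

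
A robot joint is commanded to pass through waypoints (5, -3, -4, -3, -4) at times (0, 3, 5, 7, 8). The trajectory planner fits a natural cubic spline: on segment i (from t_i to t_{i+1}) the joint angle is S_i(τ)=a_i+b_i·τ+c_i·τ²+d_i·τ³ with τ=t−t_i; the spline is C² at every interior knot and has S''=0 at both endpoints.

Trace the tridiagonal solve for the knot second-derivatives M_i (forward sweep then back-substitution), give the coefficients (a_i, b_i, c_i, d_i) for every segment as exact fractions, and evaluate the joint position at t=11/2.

  seg 0: a=5 b=-503/156 c=0 d=29/468
  seg 1: a=-3 b=-121/78 c=29/52 d=-5/312
  seg 2: a=-4 b=19/39 c=6/13 d=-71/312
  seg 3: a=-3 b=-31/78 c=-47/52 d=47/156
S(11/2) = -3053/832

Δ: Δ0=-8/3, Δ1=-1/2, Δ2=1/2, Δ3=-1
row 1: diag=10, rhs=13; c'=1/5, d'=13/10
row 2: denom=8−2·1/5=38/5; d'=(6−2·13/10)/(38/5)=17/38
row 3: denom=6−2·5/19=104/19; d'=(-9−2·17/38)/(104/19)=-47/26
back: M3=-47/26
back: M2=17/38−5/19·-47/26=12/13
back: M1=13/10−1/5·12/13=29/26
M: M0=0, M1=29/26, M2=12/13, M3=-47/26, M4=0
seg 0: a=5, c=M0/2=0, d=(M1−M0)/(6·3)=29/468, b=Δ0−h0·(2M0+M1)/6=-503/156
seg 1: a=-3, c=M1/2=29/52, d=(M2−M1)/(6·2)=-5/312, b=Δ1−h1·(2M1+M2)/6=-121/78
seg 2: a=-4, c=M2/2=6/13, d=(M3−M2)/(6·2)=-71/312, b=Δ2−h2·(2M2+M3)/6=19/39
seg 3: a=-3, c=M3/2=-47/52, d=(M4−M3)/(6·1)=47/156, b=Δ3−h3·(2M3+M4)/6=-31/78
t_q=11/2 → seg 2, τ=1/2; S=-4+19/39·τ+6/13·τ²+-71/312·τ³=-3053/832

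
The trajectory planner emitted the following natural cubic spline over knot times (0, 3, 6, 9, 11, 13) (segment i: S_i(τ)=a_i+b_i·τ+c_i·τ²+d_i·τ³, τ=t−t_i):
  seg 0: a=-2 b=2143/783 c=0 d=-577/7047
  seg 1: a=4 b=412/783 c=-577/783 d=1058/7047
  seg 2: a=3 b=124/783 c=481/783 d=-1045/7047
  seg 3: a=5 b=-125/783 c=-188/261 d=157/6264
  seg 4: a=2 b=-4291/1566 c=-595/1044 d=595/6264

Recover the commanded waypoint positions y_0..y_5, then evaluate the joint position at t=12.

y_0=-2 y_1=4 y_2=3 y_3=5 y_4=2 y_5=-5
S(12) = -2537/2088

y_0 = S_0(0) = a_0 = -2
y_1 = S_1(0) = a_1 = 4
y_2 = S_2(0) = a_2 = 3
y_3 = S_3(0) = a_3 = 5
y_4 = S_4(0) = a_4 = 2
y_5 = S_4(2) = -5
t_q=12 is in segment 4 (τ=1); S_4(τ)=-2537/2088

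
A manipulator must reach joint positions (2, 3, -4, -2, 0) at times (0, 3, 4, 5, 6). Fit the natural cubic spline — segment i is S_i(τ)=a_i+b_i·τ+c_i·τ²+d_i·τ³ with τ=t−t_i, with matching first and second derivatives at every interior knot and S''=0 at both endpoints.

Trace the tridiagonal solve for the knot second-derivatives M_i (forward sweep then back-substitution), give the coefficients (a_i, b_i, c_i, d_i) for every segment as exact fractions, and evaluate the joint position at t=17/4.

  seg 0: a=2 b=715/174 c=0 d=-73/174
  seg 1: a=3 b=-628/87 c=-219/58 d=695/174
  seg 2: a=-4 b=-485/174 c=238/29 d=-595/174
  seg 3: a=-2 b=293/87 c=-119/58 d=119/174
S(17/4) = -15729/3712

Δ: Δ0=1/3, Δ1=-7, Δ2=2, Δ3=2
row 1: diag=8, rhs=-44; c'=1/8, d'=-11/2
row 2: denom=4−1·1/8=31/8; d'=(54−1·-11/2)/(31/8)=476/31
row 3: denom=4−1·8/31=116/31; d'=(0−1·476/31)/(116/31)=-119/29
back: M3=-119/29
back: M2=476/31−8/31·-119/29=476/29
back: M1=-11/2−1/8·476/29=-219/29
M: M0=0, M1=-219/29, M2=476/29, M3=-119/29, M4=0
seg 0: a=2, c=M0/2=0, d=(M1−M0)/(6·3)=-73/174, b=Δ0−h0·(2M0+M1)/6=715/174
seg 1: a=3, c=M1/2=-219/58, d=(M2−M1)/(6·1)=695/174, b=Δ1−h1·(2M1+M2)/6=-628/87
seg 2: a=-4, c=M2/2=238/29, d=(M3−M2)/(6·1)=-595/174, b=Δ2−h2·(2M2+M3)/6=-485/174
seg 3: a=-2, c=M3/2=-119/58, d=(M4−M3)/(6·1)=119/174, b=Δ3−h3·(2M3+M4)/6=293/87
t_q=17/4 → seg 2, τ=1/4; S=-4+-485/174·τ+238/29·τ²+-595/174·τ³=-15729/3712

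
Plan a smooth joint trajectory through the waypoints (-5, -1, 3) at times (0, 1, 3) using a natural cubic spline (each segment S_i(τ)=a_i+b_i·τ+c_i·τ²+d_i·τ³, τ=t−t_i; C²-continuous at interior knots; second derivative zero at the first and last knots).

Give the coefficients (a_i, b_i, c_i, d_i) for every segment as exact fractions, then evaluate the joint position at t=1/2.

  seg 0: a=-5 b=13/3 c=0 d=-1/3
  seg 1: a=-1 b=10/3 c=-1 d=1/6
S(1/2) = -23/8

Δ: Δ0=4, Δ1=2
row 1: diag=6, rhs=-12; c'=1/3, d'=-2
back: M1=-2
M: M0=0, M1=-2, M2=0
seg 0: a=-5, c=M0/2=0, d=(M1−M0)/(6·1)=-1/3, b=Δ0−h0·(2M0+M1)/6=13/3
seg 1: a=-1, c=M1/2=-1, d=(M2−M1)/(6·2)=1/6, b=Δ1−h1·(2M1+M2)/6=10/3
t_q=1/2 → seg 0, τ=1/2; S=-5+13/3·τ+0·τ²+-1/3·τ³=-23/8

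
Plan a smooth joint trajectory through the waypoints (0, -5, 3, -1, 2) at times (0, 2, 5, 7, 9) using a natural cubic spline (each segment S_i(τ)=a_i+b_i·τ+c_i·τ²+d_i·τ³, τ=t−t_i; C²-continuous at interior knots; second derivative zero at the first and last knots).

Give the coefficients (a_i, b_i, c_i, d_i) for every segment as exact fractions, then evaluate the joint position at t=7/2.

  seg 0: a=0 b=-4157/1032 c=0 d=1577/4128
  seg 1: a=-5 b=287/516 c=1577/688 d=-1093/2064
  seg 2: a=3 b=23/2064 c=-851/344 d=6061/8256
  seg 3: a=-1 b=-1109/1032 c=2657/1376 d=-2657/8256
S(7/2) = -4379/5504

Δ: Δ0=-5/2, Δ1=8/3, Δ2=-2, Δ3=3/2
row 1: diag=10, rhs=31; c'=3/10, d'=31/10
row 2: denom=10−3·3/10=91/10; d'=(-28−3·31/10)/(91/10)=-373/91
row 3: denom=8−2·20/91=688/91; d'=(21−2·-373/91)/(688/91)=2657/688
back: M3=2657/688
back: M2=-373/91−20/91·2657/688=-851/172
back: M1=31/10−3/10·-851/172=1577/344
M: M0=0, M1=1577/344, M2=-851/172, M3=2657/688, M4=0
seg 0: a=0, c=M0/2=0, d=(M1−M0)/(6·2)=1577/4128, b=Δ0−h0·(2M0+M1)/6=-4157/1032
seg 1: a=-5, c=M1/2=1577/688, d=(M2−M1)/(6·3)=-1093/2064, b=Δ1−h1·(2M1+M2)/6=287/516
seg 2: a=3, c=M2/2=-851/344, d=(M3−M2)/(6·2)=6061/8256, b=Δ2−h2·(2M2+M3)/6=23/2064
seg 3: a=-1, c=M3/2=2657/1376, d=(M4−M3)/(6·2)=-2657/8256, b=Δ3−h3·(2M3+M4)/6=-1109/1032
t_q=7/2 → seg 1, τ=3/2; S=-5+287/516·τ+1577/688·τ²+-1093/2064·τ³=-4379/5504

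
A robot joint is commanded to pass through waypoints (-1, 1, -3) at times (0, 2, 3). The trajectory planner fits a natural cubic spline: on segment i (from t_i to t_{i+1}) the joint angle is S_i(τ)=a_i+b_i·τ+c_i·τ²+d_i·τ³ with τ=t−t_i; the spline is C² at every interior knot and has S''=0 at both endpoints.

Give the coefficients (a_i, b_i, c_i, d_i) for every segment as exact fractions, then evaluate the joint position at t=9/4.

Δ: Δ0=1, Δ1=-4
row 1: diag=6, rhs=-30; c'=1/6, d'=-5
back: M1=-5
M: M0=0, M1=-5, M2=0
seg 0: a=-1, c=M0/2=0, d=(M1−M0)/(6·2)=-5/12, b=Δ0−h0·(2M0+M1)/6=8/3
seg 1: a=1, c=M1/2=-5/2, d=(M2−M1)/(6·1)=5/6, b=Δ1−h1·(2M1+M2)/6=-7/3
t_q=9/4 → seg 1, τ=1/4; S=1+-7/3·τ+-5/2·τ²+5/6·τ³=35/128

  seg 0: a=-1 b=8/3 c=0 d=-5/12
  seg 1: a=1 b=-7/3 c=-5/2 d=5/6
S(9/4) = 35/128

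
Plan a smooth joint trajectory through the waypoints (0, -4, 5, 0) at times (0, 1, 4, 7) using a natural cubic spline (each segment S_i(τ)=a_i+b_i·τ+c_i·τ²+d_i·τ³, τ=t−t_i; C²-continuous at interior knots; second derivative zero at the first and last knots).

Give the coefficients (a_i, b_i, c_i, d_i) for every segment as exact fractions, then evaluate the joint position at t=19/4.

  seg 0: a=0 b=-446/87 c=0 d=98/87
  seg 1: a=-4 b=-152/87 c=98/29 d=-469/783
  seg 2: a=5 b=205/87 c=-175/87 d=175/783
S(19/4) = 10635/1856

Δ: Δ0=-4, Δ1=3, Δ2=-5/3
row 1: diag=8, rhs=42; c'=3/8, d'=21/4
row 2: denom=12−3·3/8=87/8; d'=(-28−3·21/4)/(87/8)=-350/87
back: M2=-350/87
back: M1=21/4−3/8·-350/87=196/29
M: M0=0, M1=196/29, M2=-350/87, M3=0
seg 0: a=0, c=M0/2=0, d=(M1−M0)/(6·1)=98/87, b=Δ0−h0·(2M0+M1)/6=-446/87
seg 1: a=-4, c=M1/2=98/29, d=(M2−M1)/(6·3)=-469/783, b=Δ1−h1·(2M1+M2)/6=-152/87
seg 2: a=5, c=M2/2=-175/87, d=(M3−M2)/(6·3)=175/783, b=Δ2−h2·(2M2+M3)/6=205/87
t_q=19/4 → seg 2, τ=3/4; S=5+205/87·τ+-175/87·τ²+175/783·τ³=10635/1856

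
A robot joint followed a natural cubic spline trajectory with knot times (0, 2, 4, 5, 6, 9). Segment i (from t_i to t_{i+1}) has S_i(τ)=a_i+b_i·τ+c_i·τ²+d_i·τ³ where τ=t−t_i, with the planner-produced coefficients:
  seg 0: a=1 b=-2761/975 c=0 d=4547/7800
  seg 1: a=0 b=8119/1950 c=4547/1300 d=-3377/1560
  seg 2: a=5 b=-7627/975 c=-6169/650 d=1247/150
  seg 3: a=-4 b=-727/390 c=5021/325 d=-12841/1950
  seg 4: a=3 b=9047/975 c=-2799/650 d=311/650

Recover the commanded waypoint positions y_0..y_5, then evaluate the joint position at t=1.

y_0 = S_0(0) = a_0 = 1
y_1 = S_1(0) = a_1 = 0
y_2 = S_2(0) = a_2 = 5
y_3 = S_3(0) = a_3 = -4
y_4 = S_4(0) = a_4 = 3
y_5 = S_4(3) = 5
t_q=1 is in segment 0 (τ=1); S_0(τ)=-3247/2600

y_0=1 y_1=0 y_2=5 y_3=-4 y_4=3 y_5=5
S(1) = -3247/2600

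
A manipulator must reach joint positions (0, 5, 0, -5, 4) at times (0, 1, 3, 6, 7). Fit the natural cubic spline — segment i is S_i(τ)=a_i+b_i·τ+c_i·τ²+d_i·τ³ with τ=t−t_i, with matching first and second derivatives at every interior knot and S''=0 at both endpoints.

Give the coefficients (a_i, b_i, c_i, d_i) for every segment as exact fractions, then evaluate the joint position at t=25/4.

Δ: Δ0=5, Δ1=-5/2, Δ2=-5/3, Δ3=9
row 1: diag=6, rhs=-45; c'=1/3, d'=-15/2
row 2: denom=10−2·1/3=28/3; d'=(5−2·-15/2)/(28/3)=15/7
row 3: denom=8−3·9/28=197/28; d'=(64−3·15/7)/(197/28)=1612/197
back: M3=1612/197
back: M2=15/7−9/28·1612/197=-96/197
back: M1=-15/2−1/3·-96/197=-2891/394
M: M0=0, M1=-2891/394, M2=-96/197, M3=1612/197, M4=0
seg 0: a=0, c=M0/2=0, d=(M1−M0)/(6·1)=-2891/2364, b=Δ0−h0·(2M0+M1)/6=14711/2364
seg 1: a=5, c=M1/2=-2891/788, d=(M2−M1)/(6·2)=2699/4728, b=Δ1−h1·(2M1+M2)/6=3019/1182
seg 2: a=0, c=M2/2=-48/197, d=(M3−M2)/(6·3)=854/1773, b=Δ2−h2·(2M2+M3)/6=-3115/591
seg 3: a=-5, c=M3/2=806/197, d=(M4−M3)/(6·1)=-806/591, b=Δ3−h3·(2M3+M4)/6=3707/591
t_q=25/4 → seg 3, τ=1/4; S=-5+3707/591·τ+806/197·τ²+-806/591·τ³=-20157/6304

  seg 0: a=0 b=14711/2364 c=0 d=-2891/2364
  seg 1: a=5 b=3019/1182 c=-2891/788 d=2699/4728
  seg 2: a=0 b=-3115/591 c=-48/197 d=854/1773
  seg 3: a=-5 b=3707/591 c=806/197 d=-806/591
S(25/4) = -20157/6304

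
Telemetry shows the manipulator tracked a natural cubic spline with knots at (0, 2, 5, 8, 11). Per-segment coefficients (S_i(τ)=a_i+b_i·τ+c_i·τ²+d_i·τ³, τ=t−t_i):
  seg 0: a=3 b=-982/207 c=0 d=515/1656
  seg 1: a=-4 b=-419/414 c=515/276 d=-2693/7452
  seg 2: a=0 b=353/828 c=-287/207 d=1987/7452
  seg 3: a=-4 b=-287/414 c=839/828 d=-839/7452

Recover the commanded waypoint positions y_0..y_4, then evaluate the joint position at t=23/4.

y_0=3 y_1=-4 y_2=0 y_3=-4 y_4=0
S(23/4) = -89/256

y_0 = S_0(0) = a_0 = 3
y_1 = S_1(0) = a_1 = -4
y_2 = S_2(0) = a_2 = 0
y_3 = S_3(0) = a_3 = -4
y_4 = S_3(3) = 0
t_q=23/4 is in segment 2 (τ=3/4); S_2(τ)=-89/256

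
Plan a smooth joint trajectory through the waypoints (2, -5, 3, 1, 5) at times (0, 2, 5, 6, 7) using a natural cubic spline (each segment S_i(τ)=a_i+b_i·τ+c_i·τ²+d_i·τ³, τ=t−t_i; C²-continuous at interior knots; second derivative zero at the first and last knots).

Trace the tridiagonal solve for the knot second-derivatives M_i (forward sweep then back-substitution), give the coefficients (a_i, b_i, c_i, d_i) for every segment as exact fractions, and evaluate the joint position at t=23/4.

Δ: Δ0=-7/2, Δ1=8/3, Δ2=-2, Δ3=4
row 1: diag=10, rhs=37; c'=3/10, d'=37/10
row 2: denom=8−3·3/10=71/10; d'=(-28−3·37/10)/(71/10)=-391/71
row 3: denom=4−1·10/71=274/71; d'=(36−1·-391/71)/(274/71)=2947/274
back: M3=2947/274
back: M2=-391/71−10/71·2947/274=-962/137
back: M1=37/10−3/10·-962/137=1591/274
M: M0=0, M1=1591/274, M2=-962/137, M3=2947/274, M4=0
seg 0: a=2, c=M0/2=0, d=(M1−M0)/(6·2)=1591/3288, b=Δ0−h0·(2M0+M1)/6=-2234/411
seg 1: a=-5, c=M1/2=1591/548, d=(M2−M1)/(6·3)=-3515/4932, b=Δ1−h1·(2M1+M2)/6=305/822
seg 2: a=3, c=M2/2=-481/137, d=(M3−M2)/(6·1)=4871/1644, b=Δ2−h2·(2M2+M3)/6=-2387/1644
seg 3: a=1, c=M3/2=2947/548, d=(M4−M3)/(6·1)=-2947/1644, b=Δ3−h3·(2M3+M4)/6=341/822
t_q=23/4 → seg 2, τ=3/4; S=3+-2387/1644·τ+-481/137·τ²+4871/1644·τ³=41599/35072

  seg 0: a=2 b=-2234/411 c=0 d=1591/3288
  seg 1: a=-5 b=305/822 c=1591/548 d=-3515/4932
  seg 2: a=3 b=-2387/1644 c=-481/137 d=4871/1644
  seg 3: a=1 b=341/822 c=2947/548 d=-2947/1644
S(23/4) = 41599/35072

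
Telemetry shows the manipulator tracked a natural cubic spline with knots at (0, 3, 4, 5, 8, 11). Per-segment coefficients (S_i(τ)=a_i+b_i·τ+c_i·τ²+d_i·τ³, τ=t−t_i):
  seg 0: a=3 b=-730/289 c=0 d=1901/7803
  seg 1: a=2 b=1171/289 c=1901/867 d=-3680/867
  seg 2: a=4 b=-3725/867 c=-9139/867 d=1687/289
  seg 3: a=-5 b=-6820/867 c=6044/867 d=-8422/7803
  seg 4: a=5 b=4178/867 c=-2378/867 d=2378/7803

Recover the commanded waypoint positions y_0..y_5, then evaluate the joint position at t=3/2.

y_0 = S_0(0) = a_0 = 3
y_1 = S_1(0) = a_1 = 2
y_2 = S_2(0) = a_2 = 4
y_3 = S_3(0) = a_3 = -5
y_4 = S_4(0) = a_4 = 5
y_5 = S_4(3) = 3
t_q=3/2 is in segment 0 (τ=3/2); S_0(τ)=77/2312

y_0=3 y_1=2 y_2=4 y_3=-5 y_4=5 y_5=3
S(3/2) = 77/2312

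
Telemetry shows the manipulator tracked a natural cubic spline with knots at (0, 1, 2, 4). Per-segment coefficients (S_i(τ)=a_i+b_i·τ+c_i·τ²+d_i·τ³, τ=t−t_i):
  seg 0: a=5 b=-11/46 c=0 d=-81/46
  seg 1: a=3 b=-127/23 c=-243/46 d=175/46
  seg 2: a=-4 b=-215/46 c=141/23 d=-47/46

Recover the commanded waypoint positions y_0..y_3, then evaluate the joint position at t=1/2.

y_0=5 y_1=3 y_2=-4 y_3=3
S(1/2) = 1715/368

y_0 = S_0(0) = a_0 = 5
y_1 = S_1(0) = a_1 = 3
y_2 = S_2(0) = a_2 = -4
y_3 = S_2(2) = 3
t_q=1/2 is in segment 0 (τ=1/2); S_0(τ)=1715/368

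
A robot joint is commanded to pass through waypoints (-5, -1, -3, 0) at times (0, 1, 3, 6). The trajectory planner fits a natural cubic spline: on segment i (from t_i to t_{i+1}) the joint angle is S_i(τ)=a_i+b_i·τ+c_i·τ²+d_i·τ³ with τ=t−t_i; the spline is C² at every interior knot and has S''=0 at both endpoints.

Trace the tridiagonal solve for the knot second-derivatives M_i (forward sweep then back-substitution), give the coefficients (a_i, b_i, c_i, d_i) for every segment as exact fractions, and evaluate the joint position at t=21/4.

  seg 0: a=-5 b=139/28 c=0 d=-27/28
  seg 1: a=-1 b=29/14 c=-81/28 d=19/28
  seg 2: a=-3 b=-19/14 c=33/28 d=-11/84
S(21/4) = -2829/1792

Δ: Δ0=4, Δ1=-1, Δ2=1
row 1: diag=6, rhs=-30; c'=1/3, d'=-5
row 2: denom=10−2·1/3=28/3; d'=(12−2·-5)/(28/3)=33/14
back: M2=33/14
back: M1=-5−1/3·33/14=-81/14
M: M0=0, M1=-81/14, M2=33/14, M3=0
seg 0: a=-5, c=M0/2=0, d=(M1−M0)/(6·1)=-27/28, b=Δ0−h0·(2M0+M1)/6=139/28
seg 1: a=-1, c=M1/2=-81/28, d=(M2−M1)/(6·2)=19/28, b=Δ1−h1·(2M1+M2)/6=29/14
seg 2: a=-3, c=M2/2=33/28, d=(M3−M2)/(6·3)=-11/84, b=Δ2−h2·(2M2+M3)/6=-19/14
t_q=21/4 → seg 2, τ=9/4; S=-3+-19/14·τ+33/28·τ²+-11/84·τ³=-2829/1792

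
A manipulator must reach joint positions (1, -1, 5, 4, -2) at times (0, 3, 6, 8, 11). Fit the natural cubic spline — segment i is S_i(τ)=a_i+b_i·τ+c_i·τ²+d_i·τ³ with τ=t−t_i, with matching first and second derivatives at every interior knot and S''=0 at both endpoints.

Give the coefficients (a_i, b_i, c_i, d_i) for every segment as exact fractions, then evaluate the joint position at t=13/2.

  seg 0: a=1 b=-93/59 c=0 d=161/1593
  seg 1: a=-1 b=68/59 c=161/177 d=-37/177
  seg 2: a=5 b=57/59 c=-172/177 d=169/1416
  seg 3: a=4 b=-527/354 c=-181/708 d=181/6372
S(13/2) = 19843/3776

Δ: Δ0=-2/3, Δ1=2, Δ2=-1/2, Δ3=-2
row 1: diag=12, rhs=16; c'=1/4, d'=4/3
row 2: denom=10−3·1/4=37/4; d'=(-15−3·4/3)/(37/4)=-76/37
row 3: denom=10−2·8/37=354/37; d'=(-9−2·-76/37)/(354/37)=-181/354
back: M3=-181/354
back: M2=-76/37−8/37·-181/354=-344/177
back: M1=4/3−1/4·-344/177=322/177
M: M0=0, M1=322/177, M2=-344/177, M3=-181/354, M4=0
seg 0: a=1, c=M0/2=0, d=(M1−M0)/(6·3)=161/1593, b=Δ0−h0·(2M0+M1)/6=-93/59
seg 1: a=-1, c=M1/2=161/177, d=(M2−M1)/(6·3)=-37/177, b=Δ1−h1·(2M1+M2)/6=68/59
seg 2: a=5, c=M2/2=-172/177, d=(M3−M2)/(6·2)=169/1416, b=Δ2−h2·(2M2+M3)/6=57/59
seg 3: a=4, c=M3/2=-181/708, d=(M4−M3)/(6·3)=181/6372, b=Δ3−h3·(2M3+M4)/6=-527/354
t_q=13/2 → seg 2, τ=1/2; S=5+57/59·τ+-172/177·τ²+169/1416·τ³=19843/3776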